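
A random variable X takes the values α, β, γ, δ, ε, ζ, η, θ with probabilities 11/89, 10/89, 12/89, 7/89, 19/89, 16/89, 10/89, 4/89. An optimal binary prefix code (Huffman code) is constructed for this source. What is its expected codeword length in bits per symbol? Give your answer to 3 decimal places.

2.910 bits/symbol

Repeatedly combine the two least-probable nodes; the expected code length is the sum of the merged weights.
merge 4/89 + 7/89 → 11/89
merge 10/89 + 10/89 → 20/89
merge 11/89 + 11/89 → 22/89
merge 12/89 + 16/89 → 28/89
merge 19/89 + 20/89 → 39/89
merge 22/89 + 28/89 → 50/89
merge 39/89 + 50/89 → 1
L = 11/89 + 20/89 + 22/89 + 28/89 + 39/89 + 50/89 + 1 = 259/89 ≈ 2.910 bits/symbol.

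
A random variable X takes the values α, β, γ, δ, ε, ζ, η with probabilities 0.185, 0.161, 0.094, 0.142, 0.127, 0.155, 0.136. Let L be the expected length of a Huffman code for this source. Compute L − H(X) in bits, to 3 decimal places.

Entropy H = −Σ p log₂ p ≈ 2.7815 bits.
Huffman merges: 47/500+127/1000→221/1000; 17/125+71/500→139/500; 31/200+161/1000→79/250; 37/200+221/1000→203/500; 139/500+79/250→297/500; 203/500+297/500→1. L = 563/200 ≈ 2.8150.
L − H = 2.8150 − 2.7815 = 0.033 bits.

0.033 bits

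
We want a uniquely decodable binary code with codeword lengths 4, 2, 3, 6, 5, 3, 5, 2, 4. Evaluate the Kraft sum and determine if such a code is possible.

With common denominator 2^6 = 64: Σ 2^(−ℓᵢ) = 4/64 + 16/64 + 8/64 + 1/64 + 2/64 + 8/64 + 2/64 + 16/64 + 4/64 = 61/64 = 0.953125.
Kraft's inequality requires Σ ≤ 1; here Σ = 0.953125 ≤ 1, so such a prefix code exists.

0.953125; yes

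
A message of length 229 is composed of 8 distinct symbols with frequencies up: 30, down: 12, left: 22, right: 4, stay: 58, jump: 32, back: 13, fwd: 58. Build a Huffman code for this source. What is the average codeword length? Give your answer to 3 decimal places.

Probabilities are the counts divided by 229.
Repeatedly combine the two least-probable nodes; the expected code length is the sum of the merged weights.
merge 4/229 + 12/229 → 16/229
merge 13/229 + 16/229 → 29/229
merge 22/229 + 29/229 → 51/229
merge 30/229 + 32/229 → 62/229
merge 51/229 + 58/229 → 109/229
merge 58/229 + 62/229 → 120/229
merge 109/229 + 120/229 → 1
L = 16/229 + 29/229 + 51/229 + 62/229 + 109/229 + 120/229 + 1 = 616/229 ≈ 2.690 bits/symbol.

2.690 bits/symbol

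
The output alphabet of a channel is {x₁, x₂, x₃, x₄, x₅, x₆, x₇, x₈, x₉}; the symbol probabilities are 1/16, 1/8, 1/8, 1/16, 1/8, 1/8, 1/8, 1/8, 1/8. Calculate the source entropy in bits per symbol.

3.125 bits

Each probability is a power of 1/2, so log₂(1/p) is an integer.
H = Σ p·log₂(1/p) = 1/16·4 + 1/8·3 + 1/8·3 + 1/16·4 + 1/8·3 + 1/8·3 + 1/8·3 + 1/8·3 + 1/8·3 = 3.125 bits.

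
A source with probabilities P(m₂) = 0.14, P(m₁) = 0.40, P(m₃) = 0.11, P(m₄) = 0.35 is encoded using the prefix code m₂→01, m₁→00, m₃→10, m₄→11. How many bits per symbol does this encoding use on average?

L̄ = Σ pᵢ·ℓᵢ = 0.14·2 + 0.40·2 + 0.11·2 + 0.35·2 = 2 bits/symbol.

2 bits/symbol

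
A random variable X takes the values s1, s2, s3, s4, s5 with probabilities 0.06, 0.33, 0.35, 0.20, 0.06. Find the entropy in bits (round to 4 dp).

H = −Σ pᵢ log₂ pᵢ.
−0.06·log₂(0.06) = 0.2435
−0.33·log₂(0.33) = 0.5278
−0.35·log₂(0.35) = 0.5301
−0.20·log₂(0.20) = 0.4644
−0.06·log₂(0.06) = 0.2435
Sum ≈ 2.0094 → 2.0094 bits.

2.0094 bits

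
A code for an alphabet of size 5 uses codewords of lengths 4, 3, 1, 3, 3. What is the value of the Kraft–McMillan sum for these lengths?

0.9375

With common denominator 2^4 = 16: Σ 2^(−ℓᵢ) = 1/16 + 2/16 + 8/16 + 2/16 + 2/16 = 15/16 = 0.9375.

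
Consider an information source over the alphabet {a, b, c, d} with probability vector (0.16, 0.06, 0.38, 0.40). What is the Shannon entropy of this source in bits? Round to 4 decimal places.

H = −Σ pᵢ log₂ pᵢ.
−0.16·log₂(0.16) = 0.4230
−0.06·log₂(0.06) = 0.2435
−0.38·log₂(0.38) = 0.5305
−0.40·log₂(0.40) = 0.5288
Sum ≈ 1.7258 → 1.7258 bits.

1.7258 bits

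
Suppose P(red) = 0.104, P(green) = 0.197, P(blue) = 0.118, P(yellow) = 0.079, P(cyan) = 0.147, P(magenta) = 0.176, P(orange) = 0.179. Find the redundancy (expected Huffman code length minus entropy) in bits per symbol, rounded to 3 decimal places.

0.057 bits

Entropy H = −Σ p log₂ p ≈ 2.7464 bits.
Huffman merges: 79/1000+13/125→183/1000; 59/500+147/1000→53/200; 22/125+179/1000→71/200; 183/1000+197/1000→19/50; 53/200+71/200→31/50; 19/50+31/50→1. L = 2803/1000 ≈ 2.8030.
L − H = 2.8030 − 2.7464 = 0.057 bits.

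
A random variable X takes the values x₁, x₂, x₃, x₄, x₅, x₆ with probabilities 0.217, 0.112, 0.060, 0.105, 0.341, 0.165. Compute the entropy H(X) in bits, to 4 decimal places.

2.3752 bits

H = −Σ pᵢ log₂ pᵢ.
−0.217·log₂(0.217) = 0.4783
−0.112·log₂(0.112) = 0.3537
−0.060·log₂(0.060) = 0.2435
−0.105·log₂(0.105) = 0.3414
−0.341·log₂(0.341) = 0.5293
−0.165·log₂(0.165) = 0.4289
Sum ≈ 2.3752 → 2.3752 bits.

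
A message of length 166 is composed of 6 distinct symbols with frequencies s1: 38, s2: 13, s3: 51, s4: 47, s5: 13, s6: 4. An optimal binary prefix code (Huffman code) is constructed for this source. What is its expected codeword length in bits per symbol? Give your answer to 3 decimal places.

Probabilities are the counts divided by 166.
Repeatedly combine the two least-probable nodes; the expected code length is the sum of the merged weights.
merge 2/83 + 13/166 → 17/166
merge 13/166 + 17/166 → 15/83
merge 15/83 + 19/83 → 34/83
merge 47/166 + 51/166 → 49/83
merge 34/83 + 49/83 → 1
L = 17/166 + 15/83 + 34/83 + 49/83 + 1 = 379/166 ≈ 2.283 bits/symbol.

2.283 bits/symbol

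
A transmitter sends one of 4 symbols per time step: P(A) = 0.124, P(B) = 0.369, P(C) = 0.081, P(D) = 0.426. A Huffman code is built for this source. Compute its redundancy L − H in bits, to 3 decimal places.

0.057 bits

Entropy H = −Σ p log₂ p ≈ 1.7223 bits.
Huffman merges: 81/1000+31/250→41/200; 41/200+369/1000→287/500; 213/500+287/500→1. L = 1779/1000 ≈ 1.7790.
L − H = 1.7790 − 1.7223 = 0.057 bits.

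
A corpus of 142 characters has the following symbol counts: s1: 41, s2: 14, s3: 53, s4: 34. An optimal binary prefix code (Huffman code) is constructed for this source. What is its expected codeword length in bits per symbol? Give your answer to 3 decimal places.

1.965 bits/symbol

Probabilities are the counts divided by 142.
Repeatedly combine the two least-probable nodes; the expected code length is the sum of the merged weights.
merge 7/71 + 17/71 → 24/71
merge 41/142 + 24/71 → 89/142
merge 53/142 + 89/142 → 1
L = 24/71 + 89/142 + 1 = 279/142 ≈ 1.965 bits/symbol.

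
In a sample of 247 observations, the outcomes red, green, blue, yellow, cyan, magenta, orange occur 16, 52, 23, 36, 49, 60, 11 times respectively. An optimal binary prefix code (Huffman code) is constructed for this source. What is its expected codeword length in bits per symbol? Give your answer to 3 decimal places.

2.656 bits/symbol

Probabilities are the counts divided by 247.
Repeatedly combine the two least-probable nodes; the expected code length is the sum of the merged weights.
merge 11/247 + 16/247 → 27/247
merge 23/247 + 27/247 → 50/247
merge 36/247 + 49/247 → 85/247
merge 50/247 + 4/19 → 102/247
merge 60/247 + 85/247 → 145/247
merge 102/247 + 145/247 → 1
L = 27/247 + 50/247 + 85/247 + 102/247 + 145/247 + 1 = 656/247 ≈ 2.656 bits/symbol.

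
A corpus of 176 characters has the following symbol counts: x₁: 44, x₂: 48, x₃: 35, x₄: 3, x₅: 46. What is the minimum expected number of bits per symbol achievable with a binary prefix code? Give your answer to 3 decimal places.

Probabilities are the counts divided by 176.
Repeatedly combine the two least-probable nodes; the expected code length is the sum of the merged weights.
merge 3/176 + 35/176 → 19/88
merge 19/88 + 1/4 → 41/88
merge 23/88 + 3/11 → 47/88
merge 41/88 + 47/88 → 1
L = 19/88 + 41/88 + 47/88 + 1 = 195/88 ≈ 2.216 bits/symbol.

2.216 bits/symbol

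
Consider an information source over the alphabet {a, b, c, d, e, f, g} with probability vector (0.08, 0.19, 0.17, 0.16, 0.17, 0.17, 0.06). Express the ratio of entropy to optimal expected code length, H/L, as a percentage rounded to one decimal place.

97.7%

Entropy H = −Σ p log₂ p ≈ 2.7170 bits.
Huffman merges: 3/50+2/25→7/50; 7/50+4/25→3/10; 17/100+17/100→17/50; 17/100+19/100→9/25; 3/10+17/50→16/25; 9/25+16/25→1. L = 139/50 ≈ 2.7800.
Efficiency = H/L = 2.7170/2.7800 = 97.7%.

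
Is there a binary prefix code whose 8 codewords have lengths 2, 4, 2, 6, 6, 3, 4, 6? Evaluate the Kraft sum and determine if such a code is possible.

With common denominator 2^6 = 64: Σ 2^(−ℓᵢ) = 16/64 + 4/64 + 16/64 + 1/64 + 1/64 + 8/64 + 4/64 + 1/64 = 51/64 = 0.796875.
Kraft's inequality requires Σ ≤ 1; here Σ = 0.796875 ≤ 1, so such a prefix code exists.

0.796875; yes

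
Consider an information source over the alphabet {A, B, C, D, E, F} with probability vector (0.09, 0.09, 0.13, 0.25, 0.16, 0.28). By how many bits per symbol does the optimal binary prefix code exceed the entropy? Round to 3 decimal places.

0.025 bits

Entropy H = −Σ p log₂ p ≈ 2.4452 bits.
Huffman merges: 9/100+9/100→9/50; 13/100+4/25→29/100; 9/50+1/4→43/100; 7/25+29/100→57/100; 43/100+57/100→1. L = 247/100 ≈ 2.4700.
L − H = 2.4700 − 2.4452 = 0.025 bits.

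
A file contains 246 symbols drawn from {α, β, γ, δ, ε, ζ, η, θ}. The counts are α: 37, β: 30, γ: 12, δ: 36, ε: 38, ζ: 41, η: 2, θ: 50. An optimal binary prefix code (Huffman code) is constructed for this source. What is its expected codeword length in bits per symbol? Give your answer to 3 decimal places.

2.854 bits/symbol

Probabilities are the counts divided by 246.
Repeatedly combine the two least-probable nodes; the expected code length is the sum of the merged weights.
merge 1/123 + 2/41 → 7/123
merge 7/123 + 5/41 → 22/123
merge 6/41 + 37/246 → 73/246
merge 19/123 + 1/6 → 79/246
merge 22/123 + 25/123 → 47/123
merge 73/246 + 79/246 → 76/123
merge 47/123 + 76/123 → 1
L = 7/123 + 22/123 + 73/246 + 79/246 + 47/123 + 76/123 + 1 = 117/41 ≈ 2.854 bits/symbol.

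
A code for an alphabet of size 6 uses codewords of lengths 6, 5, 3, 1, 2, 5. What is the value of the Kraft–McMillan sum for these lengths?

0.953125

With common denominator 2^6 = 64: Σ 2^(−ℓᵢ) = 1/64 + 2/64 + 8/64 + 32/64 + 16/64 + 2/64 = 61/64 = 0.953125.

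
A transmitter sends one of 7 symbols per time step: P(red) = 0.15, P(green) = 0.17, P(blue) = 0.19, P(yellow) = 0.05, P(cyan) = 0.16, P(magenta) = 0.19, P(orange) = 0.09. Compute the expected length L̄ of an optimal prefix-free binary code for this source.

2.76 bits/symbol

Repeatedly combine the two least-probable nodes; the expected code length is the sum of the merged weights.
merge 1/20 + 9/100 → 7/50
merge 7/50 + 3/20 → 29/100
merge 4/25 + 17/100 → 33/100
merge 19/100 + 19/100 → 19/50
merge 29/100 + 33/100 → 31/50
merge 19/50 + 31/50 → 1
L = 7/50 + 29/100 + 33/100 + 19/50 + 31/50 + 1 = 69/25 = 2.76 bits/symbol.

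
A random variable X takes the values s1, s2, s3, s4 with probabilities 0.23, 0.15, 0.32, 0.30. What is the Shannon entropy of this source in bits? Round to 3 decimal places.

1.945 bits

H = −Σ pᵢ log₂ pᵢ.
−0.23·log₂(0.23) = 0.4877
−0.15·log₂(0.15) = 0.4105
−0.32·log₂(0.32) = 0.5260
−0.30·log₂(0.30) = 0.5211
Sum ≈ 1.9453 → 1.945 bits.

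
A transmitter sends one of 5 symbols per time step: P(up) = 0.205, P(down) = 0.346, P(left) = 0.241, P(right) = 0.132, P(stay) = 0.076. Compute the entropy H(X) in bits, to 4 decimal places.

H = −Σ pᵢ log₂ pᵢ.
−0.205·log₂(0.205) = 0.4687
−0.346·log₂(0.346) = 0.5298
−0.241·log₂(0.241) = 0.4947
−0.132·log₂(0.132) = 0.3856
−0.076·log₂(0.076) = 0.2826
Sum ≈ 2.1614 → 2.1614 bits.

2.1614 bits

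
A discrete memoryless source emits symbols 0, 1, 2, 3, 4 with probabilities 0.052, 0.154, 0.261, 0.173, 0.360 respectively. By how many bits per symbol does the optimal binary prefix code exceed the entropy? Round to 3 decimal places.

0.094 bits

Entropy H = −Σ p log₂ p ≈ 2.1117 bits.
Huffman merges: 13/250+77/500→103/500; 173/1000+103/500→379/1000; 261/1000+9/25→621/1000; 379/1000+621/1000→1. L = 1103/500 ≈ 2.2060.
L − H = 2.2060 − 2.1117 = 0.094 bits.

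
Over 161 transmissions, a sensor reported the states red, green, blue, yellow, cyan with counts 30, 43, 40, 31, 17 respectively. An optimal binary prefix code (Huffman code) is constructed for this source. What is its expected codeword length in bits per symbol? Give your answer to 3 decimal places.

2.292 bits/symbol

Probabilities are the counts divided by 161.
Repeatedly combine the two least-probable nodes; the expected code length is the sum of the merged weights.
merge 17/161 + 30/161 → 47/161
merge 31/161 + 40/161 → 71/161
merge 43/161 + 47/161 → 90/161
merge 71/161 + 90/161 → 1
L = 47/161 + 71/161 + 90/161 + 1 = 369/161 ≈ 2.292 bits/symbol.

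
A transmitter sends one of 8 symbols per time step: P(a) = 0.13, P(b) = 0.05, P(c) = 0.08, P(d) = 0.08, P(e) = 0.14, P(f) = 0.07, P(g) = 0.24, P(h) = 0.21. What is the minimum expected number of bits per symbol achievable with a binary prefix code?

Repeatedly combine the two least-probable nodes; the expected code length is the sum of the merged weights.
merge 1/20 + 7/100 → 3/25
merge 2/25 + 2/25 → 4/25
merge 3/25 + 13/100 → 1/4
merge 7/50 + 4/25 → 3/10
merge 21/100 + 6/25 → 9/20
merge 1/4 + 3/10 → 11/20
merge 9/20 + 11/20 → 1
L = 3/25 + 4/25 + 1/4 + 3/10 + 9/20 + 11/20 + 1 = 283/100 = 2.83 bits/symbol.

2.83 bits/symbol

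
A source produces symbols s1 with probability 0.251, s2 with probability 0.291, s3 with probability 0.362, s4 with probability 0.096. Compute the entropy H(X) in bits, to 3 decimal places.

H = −Σ pᵢ log₂ pᵢ.
−0.251·log₂(0.251) = 0.5006
−0.291·log₂(0.291) = 0.5182
−0.362·log₂(0.362) = 0.5307
−0.096·log₂(0.096) = 0.3246
Sum ≈ 1.8740 → 1.874 bits.

1.874 bits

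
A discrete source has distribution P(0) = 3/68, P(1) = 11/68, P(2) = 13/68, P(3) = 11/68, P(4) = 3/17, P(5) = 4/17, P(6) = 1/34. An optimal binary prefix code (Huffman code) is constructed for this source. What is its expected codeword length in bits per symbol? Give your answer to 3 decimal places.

2.647 bits/symbol

Repeatedly combine the two least-probable nodes; the expected code length is the sum of the merged weights.
merge 1/34 + 3/68 → 5/68
merge 5/68 + 11/68 → 4/17
merge 11/68 + 3/17 → 23/68
merge 13/68 + 4/17 → 29/68
merge 4/17 + 23/68 → 39/68
merge 29/68 + 39/68 → 1
L = 5/68 + 4/17 + 23/68 + 29/68 + 39/68 + 1 = 45/17 ≈ 2.647 bits/symbol.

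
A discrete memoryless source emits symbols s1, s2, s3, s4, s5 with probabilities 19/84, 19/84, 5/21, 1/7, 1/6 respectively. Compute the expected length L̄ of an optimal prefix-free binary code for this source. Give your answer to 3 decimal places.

Repeatedly combine the two least-probable nodes; the expected code length is the sum of the merged weights.
merge 1/7 + 1/6 → 13/42
merge 19/84 + 19/84 → 19/42
merge 5/21 + 13/42 → 23/42
merge 19/42 + 23/42 → 1
L = 13/42 + 19/42 + 23/42 + 1 = 97/42 ≈ 2.310 bits/symbol.

2.310 bits/symbol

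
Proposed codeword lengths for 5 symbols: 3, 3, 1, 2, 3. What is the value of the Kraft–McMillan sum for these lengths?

With common denominator 2^3 = 8: Σ 2^(−ℓᵢ) = 1/8 + 1/8 + 4/8 + 2/8 + 1/8 = 9/8 = 1.125.

1.125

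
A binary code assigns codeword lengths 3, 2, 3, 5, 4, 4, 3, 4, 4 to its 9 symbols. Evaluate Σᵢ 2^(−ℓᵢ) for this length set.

0.90625

With common denominator 2^5 = 32: Σ 2^(−ℓᵢ) = 4/32 + 8/32 + 4/32 + 1/32 + 2/32 + 2/32 + 4/32 + 2/32 + 2/32 = 29/32 = 0.90625.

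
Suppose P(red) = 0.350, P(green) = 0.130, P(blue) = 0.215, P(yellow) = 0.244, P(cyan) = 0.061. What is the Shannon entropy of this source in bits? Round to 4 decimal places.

2.1322 bits

H = −Σ pᵢ log₂ pᵢ.
−0.350·log₂(0.350) = 0.5301
−0.130·log₂(0.130) = 0.3826
−0.215·log₂(0.215) = 0.4768
−0.244·log₂(0.244) = 0.4966
−0.061·log₂(0.061) = 0.2461
Sum ≈ 2.1322 → 2.1322 bits.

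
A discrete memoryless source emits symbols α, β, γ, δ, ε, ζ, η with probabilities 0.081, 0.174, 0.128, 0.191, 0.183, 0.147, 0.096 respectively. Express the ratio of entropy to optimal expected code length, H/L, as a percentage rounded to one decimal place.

98.0%

Entropy H = −Σ p log₂ p ≈ 2.7480 bits.
Huffman merges: 81/1000+12/125→177/1000; 16/125+147/1000→11/40; 87/500+177/1000→351/1000; 183/1000+191/1000→187/500; 11/40+351/1000→313/500; 187/500+313/500→1. L = 2803/1000 ≈ 2.8030.
Efficiency = H/L = 2.7480/2.8030 = 98.0%.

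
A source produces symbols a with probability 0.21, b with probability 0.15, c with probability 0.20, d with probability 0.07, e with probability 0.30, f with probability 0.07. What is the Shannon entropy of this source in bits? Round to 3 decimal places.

H = −Σ pᵢ log₂ pᵢ.
−0.21·log₂(0.21) = 0.4728
−0.15·log₂(0.15) = 0.4105
−0.20·log₂(0.20) = 0.4644
−0.07·log₂(0.07) = 0.2686
−0.30·log₂(0.30) = 0.5211
−0.07·log₂(0.07) = 0.2686
Sum ≈ 2.4060 → 2.406 bits.

2.406 bits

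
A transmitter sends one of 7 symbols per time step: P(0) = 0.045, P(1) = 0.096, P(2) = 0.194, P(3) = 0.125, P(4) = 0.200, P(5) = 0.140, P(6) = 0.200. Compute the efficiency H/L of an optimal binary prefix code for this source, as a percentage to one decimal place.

Entropy H = −Σ p log₂ p ≈ 2.6857 bits.
Huffman merges: 9/200+12/125→141/1000; 1/8+7/50→53/200; 141/1000+97/500→67/200; 1/5+1/5→2/5; 53/200+67/200→3/5; 2/5+3/5→1. L = 2741/1000 ≈ 2.7410.
Efficiency = H/L = 2.6857/2.7410 = 98.0%.

98.0%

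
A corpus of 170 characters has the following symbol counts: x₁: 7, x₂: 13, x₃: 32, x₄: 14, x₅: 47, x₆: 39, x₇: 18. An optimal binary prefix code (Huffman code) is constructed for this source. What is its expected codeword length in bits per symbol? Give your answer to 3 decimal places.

Probabilities are the counts divided by 170.
Repeatedly combine the two least-probable nodes; the expected code length is the sum of the merged weights.
merge 7/170 + 13/170 → 2/17
merge 7/85 + 9/85 → 16/85
merge 2/17 + 16/85 → 26/85
merge 16/85 + 39/170 → 71/170
merge 47/170 + 26/85 → 99/170
merge 71/170 + 99/170 → 1
L = 2/17 + 16/85 + 26/85 + 71/170 + 99/170 + 1 = 222/85 ≈ 2.612 bits/symbol.

2.612 bits/symbol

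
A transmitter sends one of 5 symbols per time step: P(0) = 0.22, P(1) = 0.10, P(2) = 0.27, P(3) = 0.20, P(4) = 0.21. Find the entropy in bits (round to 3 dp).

2.260 bits

H = −Σ pᵢ log₂ pᵢ.
−0.22·log₂(0.22) = 0.4806
−0.10·log₂(0.10) = 0.3322
−0.27·log₂(0.27) = 0.5100
−0.20·log₂(0.20) = 0.4644
−0.21·log₂(0.21) = 0.4728
Sum ≈ 2.2600 → 2.260 bits.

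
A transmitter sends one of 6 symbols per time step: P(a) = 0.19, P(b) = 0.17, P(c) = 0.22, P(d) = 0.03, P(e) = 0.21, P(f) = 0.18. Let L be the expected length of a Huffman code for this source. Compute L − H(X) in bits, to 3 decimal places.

Entropy H = −Σ p log₂ p ≈ 2.4403 bits.
Huffman merges: 3/100+17/100→1/5; 9/50+19/100→37/100; 1/5+21/100→41/100; 11/50+37/100→59/100; 41/100+59/100→1. L = 257/100 ≈ 2.5700.
L − H = 2.5700 − 2.4403 = 0.130 bits.

0.130 bits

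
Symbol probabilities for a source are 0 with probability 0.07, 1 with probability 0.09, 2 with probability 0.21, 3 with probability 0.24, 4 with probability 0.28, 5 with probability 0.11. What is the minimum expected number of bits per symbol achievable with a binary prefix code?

2.43 bits/symbol

Repeatedly combine the two least-probable nodes; the expected code length is the sum of the merged weights.
merge 7/100 + 9/100 → 4/25
merge 11/100 + 4/25 → 27/100
merge 21/100 + 6/25 → 9/20
merge 27/100 + 7/25 → 11/20
merge 9/20 + 11/20 → 1
L = 4/25 + 27/100 + 9/20 + 11/20 + 1 = 243/100 = 2.43 bits/symbol.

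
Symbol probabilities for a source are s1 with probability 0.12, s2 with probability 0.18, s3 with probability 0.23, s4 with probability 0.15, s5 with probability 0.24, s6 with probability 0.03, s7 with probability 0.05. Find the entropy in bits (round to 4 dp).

H = −Σ pᵢ log₂ pᵢ.
−0.12·log₂(0.12) = 0.3671
−0.18·log₂(0.18) = 0.4453
−0.23·log₂(0.23) = 0.4877
−0.15·log₂(0.15) = 0.4105
−0.24·log₂(0.24) = 0.4941
−0.03·log₂(0.03) = 0.1518
−0.05·log₂(0.05) = 0.2161
Sum ≈ 2.5726 → 2.5726 bits.

2.5726 bits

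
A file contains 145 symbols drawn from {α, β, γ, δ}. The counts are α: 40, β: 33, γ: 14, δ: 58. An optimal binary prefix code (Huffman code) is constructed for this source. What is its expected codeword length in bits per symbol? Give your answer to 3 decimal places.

Probabilities are the counts divided by 145.
Repeatedly combine the two least-probable nodes; the expected code length is the sum of the merged weights.
merge 14/145 + 33/145 → 47/145
merge 8/29 + 47/145 → 3/5
merge 2/5 + 3/5 → 1
L = 47/145 + 3/5 + 1 = 279/145 ≈ 1.924 bits/symbol.

1.924 bits/symbol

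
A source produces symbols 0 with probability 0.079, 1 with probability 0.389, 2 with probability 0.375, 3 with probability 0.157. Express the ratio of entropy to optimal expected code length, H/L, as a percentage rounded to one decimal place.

Entropy H = −Σ p log₂ p ≈ 1.7692 bits.
Huffman merges: 79/1000+157/1000→59/250; 59/250+3/8→611/1000; 389/1000+611/1000→1. L = 1847/1000 ≈ 1.8470.
Efficiency = H/L = 1.7692/1.8470 = 95.8%.

95.8%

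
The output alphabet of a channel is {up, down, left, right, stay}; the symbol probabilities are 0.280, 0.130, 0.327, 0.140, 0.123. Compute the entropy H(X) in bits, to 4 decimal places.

2.1932 bits

H = −Σ pᵢ log₂ pᵢ.
−0.280·log₂(0.280) = 0.5142
−0.130·log₂(0.130) = 0.3826
−0.327·log₂(0.327) = 0.5273
−0.140·log₂(0.140) = 0.3971
−0.123·log₂(0.123) = 0.3719
Sum ≈ 2.1932 → 2.1932 bits.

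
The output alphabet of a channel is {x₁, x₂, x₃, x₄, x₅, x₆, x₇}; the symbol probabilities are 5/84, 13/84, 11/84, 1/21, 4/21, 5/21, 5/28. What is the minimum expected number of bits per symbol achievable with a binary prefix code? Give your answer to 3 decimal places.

Repeatedly combine the two least-probable nodes; the expected code length is the sum of the merged weights.
merge 1/21 + 5/84 → 3/28
merge 3/28 + 11/84 → 5/21
merge 13/84 + 5/28 → 1/3
merge 4/21 + 5/21 → 3/7
merge 5/21 + 1/3 → 4/7
merge 3/7 + 4/7 → 1
L = 3/28 + 5/21 + 1/3 + 3/7 + 4/7 + 1 = 75/28 ≈ 2.679 bits/symbol.

2.679 bits/symbol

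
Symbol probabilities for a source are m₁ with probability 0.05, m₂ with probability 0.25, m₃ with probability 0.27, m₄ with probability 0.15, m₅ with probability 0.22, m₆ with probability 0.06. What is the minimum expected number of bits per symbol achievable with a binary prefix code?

2.37 bits/symbol

Repeatedly combine the two least-probable nodes; the expected code length is the sum of the merged weights.
merge 1/20 + 3/50 → 11/100
merge 11/100 + 3/20 → 13/50
merge 11/50 + 1/4 → 47/100
merge 13/50 + 27/100 → 53/100
merge 47/100 + 53/100 → 1
L = 11/100 + 13/50 + 47/100 + 53/100 + 1 = 237/100 = 2.37 bits/symbol.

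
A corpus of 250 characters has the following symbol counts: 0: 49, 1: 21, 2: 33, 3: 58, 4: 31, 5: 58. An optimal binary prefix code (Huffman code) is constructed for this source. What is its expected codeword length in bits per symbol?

Probabilities are the counts divided by 250.
Repeatedly combine the two least-probable nodes; the expected code length is the sum of the merged weights.
merge 21/250 + 31/250 → 26/125
merge 33/250 + 49/250 → 41/125
merge 26/125 + 29/125 → 11/25
merge 29/125 + 41/125 → 14/25
merge 11/25 + 14/25 → 1
L = 26/125 + 41/125 + 11/25 + 14/25 + 1 = 317/125 = 2.536 bits/symbol.

2.536 bits/symbol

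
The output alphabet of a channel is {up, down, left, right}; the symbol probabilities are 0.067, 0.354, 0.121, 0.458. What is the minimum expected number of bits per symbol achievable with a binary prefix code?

Repeatedly combine the two least-probable nodes; the expected code length is the sum of the merged weights.
merge 67/1000 + 121/1000 → 47/250
merge 47/250 + 177/500 → 271/500
merge 229/500 + 271/500 → 1
L = 47/250 + 271/500 + 1 = 173/100 = 1.73 bits/symbol.

1.73 bits/symbol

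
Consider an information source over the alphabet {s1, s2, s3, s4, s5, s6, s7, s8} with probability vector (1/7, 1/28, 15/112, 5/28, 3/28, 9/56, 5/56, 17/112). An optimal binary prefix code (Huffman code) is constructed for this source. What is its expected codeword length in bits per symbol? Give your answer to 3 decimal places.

Repeatedly combine the two least-probable nodes; the expected code length is the sum of the merged weights.
merge 1/28 + 5/56 → 1/8
merge 3/28 + 1/8 → 13/56
merge 15/112 + 1/7 → 31/112
merge 17/112 + 9/56 → 5/16
merge 5/28 + 13/56 → 23/56
merge 31/112 + 5/16 → 33/56
merge 23/56 + 33/56 → 1
L = 1/8 + 13/56 + 31/112 + 5/16 + 23/56 + 33/56 + 1 = 165/56 ≈ 2.946 bits/symbol.

2.946 bits/symbol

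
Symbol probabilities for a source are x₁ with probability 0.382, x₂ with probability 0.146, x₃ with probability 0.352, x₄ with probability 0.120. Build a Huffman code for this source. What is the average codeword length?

Repeatedly combine the two least-probable nodes; the expected code length is the sum of the merged weights.
merge 3/25 + 73/500 → 133/500
merge 133/500 + 44/125 → 309/500
merge 191/500 + 309/500 → 1
L = 133/500 + 309/500 + 1 = 471/250 = 1.884 bits/symbol.

1.884 bits/symbol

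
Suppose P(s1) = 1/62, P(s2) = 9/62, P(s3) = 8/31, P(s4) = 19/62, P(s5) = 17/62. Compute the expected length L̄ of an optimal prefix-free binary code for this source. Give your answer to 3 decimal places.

2.161 bits/symbol

Repeatedly combine the two least-probable nodes; the expected code length is the sum of the merged weights.
merge 1/62 + 9/62 → 5/31
merge 5/31 + 8/31 → 13/31
merge 17/62 + 19/62 → 18/31
merge 13/31 + 18/31 → 1
L = 5/31 + 13/31 + 18/31 + 1 = 67/31 ≈ 2.161 bits/symbol.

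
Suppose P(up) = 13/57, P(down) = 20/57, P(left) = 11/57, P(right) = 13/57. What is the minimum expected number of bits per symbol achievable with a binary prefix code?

Repeatedly combine the two least-probable nodes; the expected code length is the sum of the merged weights.
merge 11/57 + 13/57 → 8/19
merge 13/57 + 20/57 → 11/19
merge 8/19 + 11/19 → 1
L = 8/19 + 11/19 + 1 = 2 bits/symbol.

2 bits/symbol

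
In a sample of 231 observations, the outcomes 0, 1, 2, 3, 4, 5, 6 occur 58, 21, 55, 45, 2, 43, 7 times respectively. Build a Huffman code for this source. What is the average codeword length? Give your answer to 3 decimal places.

Probabilities are the counts divided by 231.
Repeatedly combine the two least-probable nodes; the expected code length is the sum of the merged weights.
merge 2/231 + 1/33 → 3/77
merge 3/77 + 1/11 → 10/77
merge 10/77 + 43/231 → 73/231
merge 15/77 + 5/21 → 100/231
merge 58/231 + 73/231 → 131/231
merge 100/231 + 131/231 → 1
L = 3/77 + 10/77 + 73/231 + 100/231 + 131/231 + 1 = 82/33 ≈ 2.485 bits/symbol.

2.485 bits/symbol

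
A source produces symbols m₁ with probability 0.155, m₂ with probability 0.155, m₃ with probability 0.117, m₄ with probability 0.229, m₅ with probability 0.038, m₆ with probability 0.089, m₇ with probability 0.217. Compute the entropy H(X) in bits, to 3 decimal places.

2.651 bits

H = −Σ pᵢ log₂ pᵢ.
−0.155·log₂(0.155) = 0.4169
−0.155·log₂(0.155) = 0.4169
−0.117·log₂(0.117) = 0.3622
−0.229·log₂(0.229) = 0.4870
−0.038·log₂(0.038) = 0.1793
−0.089·log₂(0.089) = 0.3106
−0.217·log₂(0.217) = 0.4783
Sum ≈ 2.6512 → 2.651 bits.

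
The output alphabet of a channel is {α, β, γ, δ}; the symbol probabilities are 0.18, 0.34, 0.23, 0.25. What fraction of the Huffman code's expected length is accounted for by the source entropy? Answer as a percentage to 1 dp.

Entropy H = −Σ p log₂ p ≈ 1.9621 bits.
Huffman merges: 9/50+23/100→41/100; 1/4+17/50→59/100; 41/100+59/100→1. L = 2 ≈ 2.0000.
Efficiency = H/L = 1.9621/2.0000 = 98.1%.

98.1%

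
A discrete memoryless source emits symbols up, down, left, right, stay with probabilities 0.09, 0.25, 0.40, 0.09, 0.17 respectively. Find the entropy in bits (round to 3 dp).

2.089 bits

H = −Σ pᵢ log₂ pᵢ.
−0.09·log₂(0.09) = 0.3127
−0.25·log₂(0.25) = 0.5000
−0.40·log₂(0.40) = 0.5288
−0.09·log₂(0.09) = 0.3127
−0.17·log₂(0.17) = 0.4346
Sum ≈ 2.0887 → 2.089 bits.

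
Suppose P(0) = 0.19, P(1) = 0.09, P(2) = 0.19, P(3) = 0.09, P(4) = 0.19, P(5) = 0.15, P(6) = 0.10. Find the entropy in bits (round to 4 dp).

2.7337 bits

H = −Σ pᵢ log₂ pᵢ.
−0.19·log₂(0.19) = 0.4552
−0.09·log₂(0.09) = 0.3127
−0.19·log₂(0.19) = 0.4552
−0.09·log₂(0.09) = 0.3127
−0.19·log₂(0.19) = 0.4552
−0.15·log₂(0.15) = 0.4105
−0.10·log₂(0.10) = 0.3322
Sum ≈ 2.7337 → 2.7337 bits.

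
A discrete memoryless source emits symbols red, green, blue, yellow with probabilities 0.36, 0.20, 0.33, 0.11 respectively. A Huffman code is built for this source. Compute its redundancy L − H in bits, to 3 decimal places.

Entropy H = −Σ p log₂ p ≈ 1.8731 bits.
Huffman merges: 11/100+1/5→31/100; 31/100+33/100→16/25; 9/25+16/25→1. L = 39/20 ≈ 1.9500.
L − H = 1.9500 − 1.8731 = 0.077 bits.

0.077 bits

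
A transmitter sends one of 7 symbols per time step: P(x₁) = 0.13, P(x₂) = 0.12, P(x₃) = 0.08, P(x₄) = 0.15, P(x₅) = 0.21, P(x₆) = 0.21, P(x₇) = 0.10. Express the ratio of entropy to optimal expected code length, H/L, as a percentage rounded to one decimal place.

Entropy H = −Σ p log₂ p ≈ 2.7296 bits.
Huffman merges: 2/25+1/10→9/50; 3/25+13/100→1/4; 3/20+9/50→33/100; 21/100+21/100→21/50; 1/4+33/100→29/50; 21/50+29/50→1. L = 69/25 ≈ 2.7600.
Efficiency = H/L = 2.7296/2.7600 = 98.9%.

98.9%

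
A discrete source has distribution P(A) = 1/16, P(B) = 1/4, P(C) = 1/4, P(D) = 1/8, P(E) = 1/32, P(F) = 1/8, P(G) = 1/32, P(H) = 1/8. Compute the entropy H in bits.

Each probability is a power of 1/2, so log₂(1/p) is an integer.
H = Σ p·log₂(1/p) = 1/16·4 + 1/4·2 + 1/4·2 + 1/8·3 + 1/32·5 + 1/8·3 + 1/32·5 + 1/8·3 = 2.6875 bits.

2.6875 bits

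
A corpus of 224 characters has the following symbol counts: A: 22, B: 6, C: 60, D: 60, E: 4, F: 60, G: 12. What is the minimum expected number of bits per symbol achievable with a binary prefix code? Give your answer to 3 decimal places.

Probabilities are the counts divided by 224.
Repeatedly combine the two least-probable nodes; the expected code length is the sum of the merged weights.
merge 1/56 + 3/112 → 5/112
merge 5/112 + 3/56 → 11/112
merge 11/112 + 11/112 → 11/56
merge 11/56 + 15/56 → 13/28
merge 15/56 + 15/56 → 15/28
merge 13/28 + 15/28 → 1
L = 5/112 + 11/112 + 11/56 + 13/28 + 15/28 + 1 = 131/56 ≈ 2.339 bits/symbol.

2.339 bits/symbol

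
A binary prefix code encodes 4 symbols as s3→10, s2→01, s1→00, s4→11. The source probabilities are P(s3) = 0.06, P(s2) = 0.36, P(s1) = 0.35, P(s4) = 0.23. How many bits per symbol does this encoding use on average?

2 bits/symbol

L̄ = Σ pᵢ·ℓᵢ = 0.06·2 + 0.36·2 + 0.35·2 + 0.23·2 = 2 bits/symbol.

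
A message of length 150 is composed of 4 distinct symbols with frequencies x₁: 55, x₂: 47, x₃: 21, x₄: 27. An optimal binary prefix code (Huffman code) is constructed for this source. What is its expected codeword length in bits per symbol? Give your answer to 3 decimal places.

Probabilities are the counts divided by 150.
Repeatedly combine the two least-probable nodes; the expected code length is the sum of the merged weights.
merge 7/50 + 9/50 → 8/25
merge 47/150 + 8/25 → 19/30
merge 11/30 + 19/30 → 1
L = 8/25 + 19/30 + 1 = 293/150 ≈ 1.953 bits/symbol.

1.953 bits/symbol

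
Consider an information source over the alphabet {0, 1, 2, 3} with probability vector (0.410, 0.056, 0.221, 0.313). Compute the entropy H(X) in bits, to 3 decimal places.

1.766 bits

H = −Σ pᵢ log₂ pᵢ.
−0.410·log₂(0.410) = 0.5274
−0.056·log₂(0.056) = 0.2329
−0.221·log₂(0.221) = 0.4813
−0.313·log₂(0.313) = 0.5245
Sum ≈ 1.7661 → 1.766 bits.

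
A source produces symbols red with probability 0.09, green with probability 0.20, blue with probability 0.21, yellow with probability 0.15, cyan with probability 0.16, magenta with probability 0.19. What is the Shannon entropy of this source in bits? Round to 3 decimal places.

2.539 bits

H = −Σ pᵢ log₂ pᵢ.
−0.09·log₂(0.09) = 0.3127
−0.20·log₂(0.20) = 0.4644
−0.21·log₂(0.21) = 0.4728
−0.15·log₂(0.15) = 0.4105
−0.16·log₂(0.16) = 0.4230
−0.19·log₂(0.19) = 0.4552
Sum ≈ 2.5387 → 2.539 bits.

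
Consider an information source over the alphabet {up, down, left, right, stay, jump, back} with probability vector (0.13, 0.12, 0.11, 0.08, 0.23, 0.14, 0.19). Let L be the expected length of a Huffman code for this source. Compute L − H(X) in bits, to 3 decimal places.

0.038 bits

Entropy H = −Σ p log₂ p ≈ 2.7315 bits.
Huffman merges: 2/25+11/100→19/100; 3/25+13/100→1/4; 7/50+19/100→33/100; 19/100+23/100→21/50; 1/4+33/100→29/50; 21/50+29/50→1. L = 277/100 ≈ 2.7700.
L − H = 2.7700 − 2.7315 = 0.038 bits.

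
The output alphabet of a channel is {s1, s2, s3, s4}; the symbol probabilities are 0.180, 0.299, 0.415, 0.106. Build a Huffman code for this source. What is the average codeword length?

Repeatedly combine the two least-probable nodes; the expected code length is the sum of the merged weights.
merge 53/500 + 9/50 → 143/500
merge 143/500 + 299/1000 → 117/200
merge 83/200 + 117/200 → 1
L = 143/500 + 117/200 + 1 = 1871/1000 = 1.871 bits/symbol.

1.871 bits/symbol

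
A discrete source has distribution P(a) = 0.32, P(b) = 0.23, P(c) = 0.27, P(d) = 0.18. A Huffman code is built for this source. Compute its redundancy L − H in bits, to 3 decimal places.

Entropy H = −Σ p log₂ p ≈ 1.9690 bits.
Huffman merges: 9/50+23/100→41/100; 27/100+8/25→59/100; 41/100+59/100→1. L = 2 ≈ 2.0000.
L − H = 2.0000 − 1.9690 = 0.031 bits.

0.031 bits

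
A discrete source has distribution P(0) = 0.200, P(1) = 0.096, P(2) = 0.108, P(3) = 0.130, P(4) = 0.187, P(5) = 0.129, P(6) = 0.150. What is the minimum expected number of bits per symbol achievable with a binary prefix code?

2.8 bits/symbol

Repeatedly combine the two least-probable nodes; the expected code length is the sum of the merged weights.
merge 12/125 + 27/250 → 51/250
merge 129/1000 + 13/100 → 259/1000
merge 3/20 + 187/1000 → 337/1000
merge 1/5 + 51/250 → 101/250
merge 259/1000 + 337/1000 → 149/250
merge 101/250 + 149/250 → 1
L = 51/250 + 259/1000 + 337/1000 + 101/250 + 149/250 + 1 = 14/5 = 2.8 bits/symbol.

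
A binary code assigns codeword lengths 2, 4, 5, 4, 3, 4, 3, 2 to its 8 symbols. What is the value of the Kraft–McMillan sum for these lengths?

With common denominator 2^5 = 32: Σ 2^(−ℓᵢ) = 8/32 + 2/32 + 1/32 + 2/32 + 4/32 + 2/32 + 4/32 + 8/32 = 31/32 = 0.96875.

0.96875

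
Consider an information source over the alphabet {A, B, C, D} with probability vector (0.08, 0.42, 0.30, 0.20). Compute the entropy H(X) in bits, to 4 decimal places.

H = −Σ pᵢ log₂ pᵢ.
−0.08·log₂(0.08) = 0.2915
−0.42·log₂(0.42) = 0.5256
−0.30·log₂(0.30) = 0.5211
−0.20·log₂(0.20) = 0.4644
Sum ≈ 1.8026 → 1.8026 bits.

1.8026 bits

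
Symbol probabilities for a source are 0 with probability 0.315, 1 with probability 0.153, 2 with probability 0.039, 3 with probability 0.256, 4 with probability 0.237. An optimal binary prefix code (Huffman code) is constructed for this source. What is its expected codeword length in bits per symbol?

Repeatedly combine the two least-probable nodes; the expected code length is the sum of the merged weights.
merge 39/1000 + 153/1000 → 24/125
merge 24/125 + 237/1000 → 429/1000
merge 32/125 + 63/200 → 571/1000
merge 429/1000 + 571/1000 → 1
L = 24/125 + 429/1000 + 571/1000 + 1 = 274/125 = 2.192 bits/symbol.

2.192 bits/symbol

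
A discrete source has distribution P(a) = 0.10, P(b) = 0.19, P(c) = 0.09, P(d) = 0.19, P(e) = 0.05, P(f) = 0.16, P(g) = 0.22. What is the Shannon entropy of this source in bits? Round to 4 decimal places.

H = −Σ pᵢ log₂ pᵢ.
−0.10·log₂(0.10) = 0.3322
−0.19·log₂(0.19) = 0.4552
−0.09·log₂(0.09) = 0.3127
−0.19·log₂(0.19) = 0.4552
−0.05·log₂(0.05) = 0.2161
−0.16·log₂(0.16) = 0.4230
−0.22·log₂(0.22) = 0.4806
Sum ≈ 2.6750 → 2.6750 bits.

2.6750 bits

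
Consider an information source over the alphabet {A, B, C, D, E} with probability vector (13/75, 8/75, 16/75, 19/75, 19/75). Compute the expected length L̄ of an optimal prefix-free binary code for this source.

2.28 bits/symbol

Repeatedly combine the two least-probable nodes; the expected code length is the sum of the merged weights.
merge 8/75 + 13/75 → 7/25
merge 16/75 + 19/75 → 7/15
merge 19/75 + 7/25 → 8/15
merge 7/15 + 8/15 → 1
L = 7/25 + 7/15 + 8/15 + 1 = 57/25 = 2.28 bits/symbol.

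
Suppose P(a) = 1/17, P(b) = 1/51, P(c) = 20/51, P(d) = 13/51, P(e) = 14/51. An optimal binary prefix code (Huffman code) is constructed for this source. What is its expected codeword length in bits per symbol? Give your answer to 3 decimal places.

2.020 bits/symbol

Repeatedly combine the two least-probable nodes; the expected code length is the sum of the merged weights.
merge 1/51 + 1/17 → 4/51
merge 4/51 + 13/51 → 1/3
merge 14/51 + 1/3 → 31/51
merge 20/51 + 31/51 → 1
L = 4/51 + 1/3 + 31/51 + 1 = 103/51 ≈ 2.020 bits/symbol.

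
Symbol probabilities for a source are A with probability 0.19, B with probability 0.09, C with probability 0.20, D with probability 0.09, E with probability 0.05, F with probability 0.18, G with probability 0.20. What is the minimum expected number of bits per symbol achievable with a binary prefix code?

2.74 bits/symbol

Repeatedly combine the two least-probable nodes; the expected code length is the sum of the merged weights.
merge 1/20 + 9/100 → 7/50
merge 9/100 + 7/50 → 23/100
merge 9/50 + 19/100 → 37/100
merge 1/5 + 1/5 → 2/5
merge 23/100 + 37/100 → 3/5
merge 2/5 + 3/5 → 1
L = 7/50 + 23/100 + 37/100 + 2/5 + 3/5 + 1 = 137/50 = 2.74 bits/symbol.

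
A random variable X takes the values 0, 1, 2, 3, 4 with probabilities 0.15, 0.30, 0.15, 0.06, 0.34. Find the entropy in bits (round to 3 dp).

2.115 bits

H = −Σ pᵢ log₂ pᵢ.
−0.15·log₂(0.15) = 0.4105
−0.30·log₂(0.30) = 0.5211
−0.15·log₂(0.15) = 0.4105
−0.06·log₂(0.06) = 0.2435
−0.34·log₂(0.34) = 0.5292
Sum ≈ 2.1149 → 2.115 bits.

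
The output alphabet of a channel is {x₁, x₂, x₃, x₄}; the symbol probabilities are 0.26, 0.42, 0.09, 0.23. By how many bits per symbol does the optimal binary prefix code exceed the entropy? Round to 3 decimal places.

0.069 bits

Entropy H = −Σ p log₂ p ≈ 1.8313 bits.
Huffman merges: 9/100+23/100→8/25; 13/50+8/25→29/50; 21/50+29/50→1. L = 19/10 ≈ 1.9000.
L − H = 1.9000 − 1.8313 = 0.069 bits.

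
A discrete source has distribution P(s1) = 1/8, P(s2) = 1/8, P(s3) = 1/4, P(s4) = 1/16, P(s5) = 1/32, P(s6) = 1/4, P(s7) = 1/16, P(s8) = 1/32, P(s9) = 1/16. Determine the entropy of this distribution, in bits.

2.8125 bits

Each probability is a power of 1/2, so log₂(1/p) is an integer.
H = Σ p·log₂(1/p) = 1/8·3 + 1/8·3 + 1/4·2 + 1/16·4 + 1/32·5 + 1/4·2 + 1/16·4 + 1/32·5 + 1/16·4 = 2.8125 bits.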